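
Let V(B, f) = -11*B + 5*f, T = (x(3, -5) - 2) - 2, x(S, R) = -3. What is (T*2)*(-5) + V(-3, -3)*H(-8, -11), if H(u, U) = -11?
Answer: -128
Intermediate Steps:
T = -7 (T = (-3 - 2) - 2 = -5 - 2 = -7)
(T*2)*(-5) + V(-3, -3)*H(-8, -11) = -7*2*(-5) + (-11*(-3) + 5*(-3))*(-11) = -14*(-5) + (33 - 15)*(-11) = 70 + 18*(-11) = 70 - 198 = -128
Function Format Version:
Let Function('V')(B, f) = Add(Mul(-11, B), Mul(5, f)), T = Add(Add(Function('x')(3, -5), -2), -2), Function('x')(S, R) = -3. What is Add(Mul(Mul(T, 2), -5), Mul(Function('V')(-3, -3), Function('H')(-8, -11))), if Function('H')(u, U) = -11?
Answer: -128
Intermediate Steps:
T = -7 (T = Add(Add(-3, -2), -2) = Add(-5, -2) = -7)
Add(Mul(Mul(T, 2), -5), Mul(Function('V')(-3, -3), Function('H')(-8, -11))) = Add(Mul(Mul(-7, 2), -5), Mul(Add(Mul(-11, -3), Mul(5, -3)), -11)) = Add(Mul(-14, -5), Mul(Add(33, -15), -11)) = Add(70, Mul(18, -11)) = Add(70, -198) = -128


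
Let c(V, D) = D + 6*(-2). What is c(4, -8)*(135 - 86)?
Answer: -980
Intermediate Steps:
c(V, D) = -12 + D (c(V, D) = D - 12 = -12 + D)
c(4, -8)*(135 - 86) = (-12 - 8)*(135 - 86) = -20*49 = -980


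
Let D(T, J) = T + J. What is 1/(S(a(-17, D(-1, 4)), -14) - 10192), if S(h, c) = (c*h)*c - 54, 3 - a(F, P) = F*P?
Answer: 1/338 ≈ 0.0029586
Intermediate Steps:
D(T, J) = J + T
a(F, P) = 3 - F*P
S(h, c) = -54 + h*c² (S(h, c) = h*c² - 54 = -54 + h*c²)
1/(S(a(-17, D(-1, 4)), -14) - 10192) = 1/((-54 + (3 - 1*(-17)*(4 - 1))*(-14)²) - 10192) = 1/((-54 + (3 - 1*(-17)*3)*196) - 10192) = 1/((-54 + (3 + 51)*196) - 10192) = 1/((-54 + 54*196) - 10192) = 1/((-54 + 10584) - 10192) = 1/(10530 - 10192) = 1/338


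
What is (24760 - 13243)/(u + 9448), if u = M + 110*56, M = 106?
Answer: 3839/5238 ≈ 0.73291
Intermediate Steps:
u = 6266 (u = 106 + 110*56 = 106 + 6160 = 6266)
(24760 - 13243)/(u + 9448) = (24760 - 13243)/(6266 + 9448) = 11517/15714 = 11517*(1/15714) = 3839/5238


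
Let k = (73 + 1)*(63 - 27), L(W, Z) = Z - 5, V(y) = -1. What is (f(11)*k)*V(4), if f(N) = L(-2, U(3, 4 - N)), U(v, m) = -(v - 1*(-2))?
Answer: 26640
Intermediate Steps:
U(v, m) = -2 - v (U(v, m) = -(v + 2) = -(2 + v) = -2 - v)
L(W, Z) = -5 + Z
f(N) = -10 (f(N) = -5 + (-2 - 1*3) = -5 + (-2 - 3) = -5 - 5 = -10)
k = 2664 (k = 74*36 = 2664)
(f(11)*k)*V(4) = -10*2664*(-1) = -26640*(-1) = 26640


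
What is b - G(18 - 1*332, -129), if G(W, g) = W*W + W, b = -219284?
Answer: -317566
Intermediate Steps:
G(W, g) = W + W² (G(W, g) = W² + W = W + W²)
b - G(18 - 1*332, -129) = -219284 - (18 - 1*332)*(1 + (18 - 1*332)) = -219284 - (18 - 332)*(1 + (18 - 332)) = -219284 - (-314)*(1 - 314) = -219284 - (-314)*(-313) = -219284 - 1*98282 = -219284 - 98282 = -317566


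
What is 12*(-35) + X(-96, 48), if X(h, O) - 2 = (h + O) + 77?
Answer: -389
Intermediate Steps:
X(h, O) = 79 + O + h (X(h, O) = 2 + ((h + O) + 77) = 2 + ((O + h) + 77) = 2 + (77 + O + h) = 79 + O + h)
12*(-35) + X(-96, 48) = 12*(-35) + (79 + 48 - 96) = -420 + 31 = -389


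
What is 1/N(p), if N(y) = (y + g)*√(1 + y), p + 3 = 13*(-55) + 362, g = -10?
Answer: I*√355/129930 ≈ 0.00014501*I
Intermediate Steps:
p = -356 (p = -3 + (13*(-55) + 362) = -3 + (-715 + 362) = -3 - 353 = -356)
N(y) = √(1 + y)*(-10 + y) (N(y) = (y - 10)*√(1 + y) = (-10 + y)*√(1 + y) = √(1 + y)*(-10 + y))
1/N(p) = 1/(√(1 - 356)*(-10 - 356)) = 1/(√(-355)*(-366)) = 1/((I*√355)*(-366)) = 1/(-366*I*√355) = I*√355/129930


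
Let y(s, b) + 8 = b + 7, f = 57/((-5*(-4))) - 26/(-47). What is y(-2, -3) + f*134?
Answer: 212453/470 ≈ 452.03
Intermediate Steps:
f = 3199/940 (f = 57/20 - 26*(-1/47) = 57*(1/20) + 26/47 = 57/20 + 26/47 = 3199/940 ≈ 3.4032)
y(s, b) = -1 + b (y(s, b) = -8 + (b + 7) = -8 + (7 + b) = -1 + b)
y(-2, -3) + f*134 = (-1 - 3) + (3199/940)*134 = -4 + 214333/470 = 212453/470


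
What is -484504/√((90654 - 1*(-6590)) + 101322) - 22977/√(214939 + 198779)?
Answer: -242252*√198566/99283 - 7659*√413718/137906 ≈ -1123.0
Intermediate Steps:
-484504/√((90654 - 1*(-6590)) + 101322) - 22977/√(214939 + 198779) = -484504/√((90654 + 6590) + 101322) - 22977*√413718/413718 = -484504/√(97244 + 101322) - 7659*√413718/137906 = -484504*√198566/198566 - 7659*√413718/137906 = -242252*√198566/99283 - 7659*√413718/137906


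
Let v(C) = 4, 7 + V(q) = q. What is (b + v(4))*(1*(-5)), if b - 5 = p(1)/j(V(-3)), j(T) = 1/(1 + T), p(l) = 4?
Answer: 135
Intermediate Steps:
V(q) = -7 + q
b = -31 (b = 5 + 4/(1/(1 + (-7 - 3))) = 5 + 4/(1/(1 - 10)) = 5 + 4/(1/(-9)) = 5 + 4/(-1/9) = 5 + 4*(-9) = 5 - 36 = -31)
(b + v(4))*(1*(-5)) = (-31 + 4)*(1*(-5)) = -27*(-5) = 135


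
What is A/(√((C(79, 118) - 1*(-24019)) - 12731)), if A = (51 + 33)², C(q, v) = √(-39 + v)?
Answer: 7056/√(11288 + √79) ≈ 66.386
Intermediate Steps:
A = 7056 (A = 84² = 7056)
A/(√((C(79, 118) - 1*(-24019)) - 12731)) = 7056/(√((√(-39 + 118) - 1*(-24019)) - 12731)) = 7056/(√((√79 + 24019) - 12731)) = 7056/(√((24019 + √79) - 12731)) = 7056/(√(11288 + √79)) = 7056/√(11288 + √79)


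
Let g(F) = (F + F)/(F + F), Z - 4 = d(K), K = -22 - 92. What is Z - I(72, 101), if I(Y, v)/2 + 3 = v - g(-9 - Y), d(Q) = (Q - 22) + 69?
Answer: -257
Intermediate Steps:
K = -114
d(Q) = 47 + Q (d(Q) = (-22 + Q) + 69 = 47 + Q)
Z = -63 (Z = 4 + (47 - 114) = 4 - 67 = -63)
g(F) = 1 (g(F) = (2*F)/((2*F)) = (2*F)*(1/(2*F)) = 1)
I(Y, v) = -8 + 2*v (I(Y, v) = -6 + 2*(v - 1*1) = -6 + 2*(v - 1) = -6 + 2*(-1 + v) = -6 + (-2 + 2*v) = -8 + 2*v)
Z - I(72, 101) = -63 - (-8 + 2*101) = -63 - (-8 + 202) = -63 - 1*194 = -63 - 194 = -257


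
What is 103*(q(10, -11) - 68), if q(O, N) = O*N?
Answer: -18334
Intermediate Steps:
q(O, N) = N*O
103*(q(10, -11) - 68) = 103*(-11*10 - 68) = 103*(-110 - 68) = 103*(-178) = -18334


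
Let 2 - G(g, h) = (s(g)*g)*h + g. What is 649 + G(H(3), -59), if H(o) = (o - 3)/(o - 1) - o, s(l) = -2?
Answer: 1008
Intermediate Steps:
H(o) = -o + (-3 + o)/(-1 + o) (H(o) = (-3 + o)/(-1 + o) - o = -o + (-3 + o)/(-1 + o))
G(g, h) = 2 - g + 2*g*h (G(g, h) = 2 - ((-2*g)*h + g) = 2 - (-2*g*h + g) = 2 - (g - 2*g*h) = 2 + (-g + 2*g*h) = 2 - g + 2*g*h)
649 + G(H(3), -59) = 649 + (2 - (-3 - 1*3² + 2*3)/(-1 + 3) + 2*((-3 - 1*3² + 2*3)/(-1 + 3))*(-59)) = 649 + (2 - (-3 - 1*9 + 6)/2 + 2*((-3 - 1*9 + 6)/2)*(-59)) = 649 + (2 - (-3 - 9 + 6)/2 + 2*((-3 - 9 + 6)/2)*(-59)) = 649 + (2 - (-6)/2 + 2*((½)*(-6))*(-59)) = 649 + (2 - 1*(-3) + 2*(-3)*(-59)) = 649 + (2 + 3 + 354) = 649 + 359 = 1008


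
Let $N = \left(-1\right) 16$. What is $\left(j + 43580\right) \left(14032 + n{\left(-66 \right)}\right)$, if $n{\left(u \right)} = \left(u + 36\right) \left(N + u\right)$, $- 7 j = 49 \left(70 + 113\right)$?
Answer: $697595108$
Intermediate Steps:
$N = -16$
$j = -1281$ ($j = - \frac{49 \left(70 + 113\right)}{7} = - \frac{49 \cdot 183}{7} = \left(- \frac{1}{7}\right) 8967 = -1281$)
$n{\left(u \right)} = \left(-16 + u\right) \left(36 + u\right)$ ($n{\left(u \right)} = \left(u + 36\right) \left(-16 + u\right) = \left(36 + u\right) \left(-16 + u\right) = \left(-16 + u\right) \left(36 + u\right)$)
$\left(j + 43580\right) \left(14032 + n{\left(-66 \right)}\right) = \left(-1281 + 43580\right) \left(14032 + \left(-576 + \left(-66\right)^{2} + 20 \left(-66\right)\right)\right) = 42299 \left(14032 - -2460\right) = 42299 \left(14032 + 2460\right) = 42299 \cdot 16492 = 697595108$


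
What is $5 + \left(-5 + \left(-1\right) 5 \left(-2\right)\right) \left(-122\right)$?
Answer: $-605$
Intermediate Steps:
$5 + \left(-5 + \left(-1\right) 5 \left(-2\right)\right) \left(-122\right) = 5 + \left(-5 - -10\right) \left(-122\right) = 5 + \left(-5 + 10\right) \left(-122\right) = 5 + 5 \left(-122\right) = 5 - 610 = -605$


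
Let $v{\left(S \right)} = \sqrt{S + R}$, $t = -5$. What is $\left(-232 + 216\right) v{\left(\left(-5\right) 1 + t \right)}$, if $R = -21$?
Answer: $- 16 i \sqrt{31} \approx - 89.084 i$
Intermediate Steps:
$v{\left(S \right)} = \sqrt{-21 + S}$ ($v{\left(S \right)} = \sqrt{S - 21} = \sqrt{-21 + S}$)
$\left(-232 + 216\right) v{\left(\left(-5\right) 1 + t \right)} = \left(-232 + 216\right) \sqrt{-21 - 10} = - 16 \sqrt{-21 - 10} = - 16 \sqrt{-31} = - 16 i \sqrt{31}$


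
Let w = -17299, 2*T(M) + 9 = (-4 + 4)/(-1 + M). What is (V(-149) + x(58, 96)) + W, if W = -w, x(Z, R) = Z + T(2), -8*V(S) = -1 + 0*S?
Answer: 138821/8 ≈ 17353.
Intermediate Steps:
T(M) = -9/2 (T(M) = -9/2 + ((-4 + 4)/(-1 + M))/2 = -9/2 + (0/(-1 + M))/2 = -9/2 + (1/2)*0 = -9/2 + 0 = -9/2)
V(S) = 1/8 (V(S) = -(-1 + 0*S)/8 = -(-1 + 0)/8 = -1/8*(-1) = 1/8)
x(Z, R) = -9/2 + Z (x(Z, R) = Z - 9/2 = -9/2 + Z)
W = 17299 (W = -1*(-17299) = 17299)
(V(-149) + x(58, 96)) + W = (1/8 + (-9/2 + 58)) + 17299 = (1/8 + 107/2) + 17299 = 429/8 + 17299 = 138821/8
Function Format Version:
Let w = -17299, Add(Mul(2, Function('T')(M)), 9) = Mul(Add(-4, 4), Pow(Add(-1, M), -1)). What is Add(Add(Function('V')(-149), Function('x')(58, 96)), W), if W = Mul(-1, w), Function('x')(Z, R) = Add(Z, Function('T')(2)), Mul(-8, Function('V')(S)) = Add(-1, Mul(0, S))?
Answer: Rational(138821, 8) ≈ 17353.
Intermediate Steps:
Function('T')(M) = Rational(-9, 2) (Function('T')(M) = Add(Rational(-9, 2), Mul(Rational(1, 2), Mul(Add(-4, 4), Pow(Add(-1, M), -1)))) = Add(Rational(-9, 2), Mul(Rational(1, 2), Mul(0, Pow(Add(-1, M), -1)))) = Add(Rational(-9, 2), Mul(Rational(1, 2), 0)) = Add(Rational(-9, 2), 0) = Rational(-9, 2))
Function('V')(S) = Rational(1, 8) (Function('V')(S) = Mul(Rational(-1, 8), Add(-1, Mul(0, S))) = Mul(Rational(-1, 8), Add(-1, 0)) = Mul(Rational(-1, 8), -1) = Rational(1, 8))
Function('x')(Z, R) = Add(Rational(-9, 2), Z) (Function('x')(Z, R) = Add(Z, Rational(-9, 2)) = Add(Rational(-9, 2), Z))
W = 17299 (W = Mul(-1, -17299) = 17299)
Add(Add(Function('V')(-149), Function('x')(58, 96)), W) = Add(Add(Rational(1, 8), Add(Rational(-9, 2), 58)), 17299) = Add(Add(Rational(1, 8), Rational(107, 2)), 17299) = Add(Rational(429, 8), 17299) = Rational(138821, 8)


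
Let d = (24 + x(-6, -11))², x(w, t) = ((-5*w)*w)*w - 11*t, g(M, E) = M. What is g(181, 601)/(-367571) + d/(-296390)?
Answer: -110327975693/21788873738 ≈ -5.0635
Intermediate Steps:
x(w, t) = -11*t - 5*w³ (x(w, t) = (-5*w²)*w - 11*t = -5*w³ - 11*t = -11*t - 5*w³)
d = 1500625 (d = (24 + (-11*(-11) - 5*(-6)³))² = (24 + (121 - 5*(-216)))² = (24 + (121 + 1080))² = (24 + 1201)² = 1225² = 1500625)
g(181, 601)/(-367571) + d/(-296390) = 181/(-367571) + 1500625/(-296390) = 181*(-1/367571) + 1500625*(-1/296390) = -181/367571 - 300125/59278 = -110327975693/21788873738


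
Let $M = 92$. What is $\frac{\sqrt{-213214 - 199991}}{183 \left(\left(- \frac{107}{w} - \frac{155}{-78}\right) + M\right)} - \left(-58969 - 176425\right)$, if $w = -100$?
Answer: $235394 + \frac{16900 i \sqrt{2445}}{22614103} \approx 2.3539 \cdot 10^{5} + 0.036953 i$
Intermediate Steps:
$\frac{\sqrt{-213214 - 199991}}{183 \left(\left(- \frac{107}{w} - \frac{155}{-78}\right) + M\right)} - \left(-58969 - 176425\right) = \frac{\sqrt{-213214 - 199991}}{183 \left(\left(- \frac{107}{-100} - \frac{155}{-78}\right) + 92\right)} - \left(-58969 - 176425\right) = \frac{\sqrt{-413205}}{183 \left(\left(\left(-107\right) \left(- \frac{1}{100}\right) - - \frac{155}{78}\right) + 92\right)} - -235394 = \frac{13 i \sqrt{2445}}{183 \left(\left(\frac{107}{100} + \frac{155}{78}\right) + 92\right)} + 235394 = \frac{13 i \sqrt{2445}}{183 \left(\frac{11923}{3900} + 92\right)} + 235394 = \frac{13 i \sqrt{2445}}{183 \cdot \frac{370723}{3900}} + 235394 = \frac{13 i \sqrt{2445}}{\frac{22614103}{1300}} + 235394 = 13 i \sqrt{2445} \cdot \frac{1300}{22614103} + 235394 = \frac{16900 i \sqrt{2445}}{22614103} + 235394 = 235394 + \frac{16900 i \sqrt{2445}}{22614103}$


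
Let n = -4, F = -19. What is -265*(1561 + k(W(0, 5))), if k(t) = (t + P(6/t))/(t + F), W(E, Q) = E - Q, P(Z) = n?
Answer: -3310115/8 ≈ -4.1376e+5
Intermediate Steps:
P(Z) = -4
k(t) = (-4 + t)/(-19 + t) (k(t) = (t - 4)/(t - 19) = (-4 + t)/(-19 + t))
-265*(1561 + k(W(0, 5))) = -265*(1561 + (-4 + (0 - 1*5))/(-19 + (0 - 1*5))) = -265*(1561 + (-4 + (0 - 5))/(-19 + (0 - 5))) = -265*(1561 + (-4 - 5)/(-19 - 5)) = -265*(1561 - 9/(-24)) = -265*(1561 - 1/24*(-9)) = -265*(1561 + 3/8) = -265*12491/8 = -3310115/8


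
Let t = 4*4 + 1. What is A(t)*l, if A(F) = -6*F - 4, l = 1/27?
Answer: -106/27 ≈ -3.9259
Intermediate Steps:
t = 17 (t = 16 + 1 = 17)
l = 1/27 ≈ 0.037037
A(F) = -4 - 6*F
A(t)*l = (-4 - 6*17)*(1/27) = (-4 - 102)*(1/27) = -106*1/27 = -106/27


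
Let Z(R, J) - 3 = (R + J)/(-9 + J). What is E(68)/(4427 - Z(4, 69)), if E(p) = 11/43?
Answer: 660/11410781 ≈ 5.7840e-5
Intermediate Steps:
Z(R, J) = 3 + (J + R)/(-9 + J) (Z(R, J) = 3 + (R + J)/(-9 + J) = 3 + (J + R)/(-9 + J))
E(p) = 11/43 (E(p) = 11*(1/43) = 11/43)
E(68)/(4427 - Z(4, 69)) = 11/(43*(4427 - (-27 + 4 + 4*69)/(-9 + 69))) = 11/(43*(4427 - (-27 + 4 + 276)/60)) = 11/(43*(4427 - 253/60)) = 11/(43*(265367/60)) = (11/43)*(60/265367) = 660/11410781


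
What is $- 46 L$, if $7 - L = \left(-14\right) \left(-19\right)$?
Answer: $11914$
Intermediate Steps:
$L = -259$ ($L = 7 - \left(-14\right) \left(-19\right) = 7 - 266 = -259$)
$- 46 L = \left(-46\right) \left(-259\right) = 11914$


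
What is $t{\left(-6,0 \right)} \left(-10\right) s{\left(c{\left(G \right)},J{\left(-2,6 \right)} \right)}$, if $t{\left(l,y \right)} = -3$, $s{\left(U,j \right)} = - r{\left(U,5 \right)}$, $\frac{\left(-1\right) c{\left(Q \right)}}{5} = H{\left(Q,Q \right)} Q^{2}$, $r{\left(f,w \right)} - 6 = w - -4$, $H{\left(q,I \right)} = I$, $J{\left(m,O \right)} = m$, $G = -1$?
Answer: $-450$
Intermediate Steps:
$r{\left(f,w \right)} = 10 + w$ ($r{\left(f,w \right)} = 6 + \left(w - -4\right) = 6 + \left(w + 4\right) = 6 + \left(4 + w\right) = 10 + w$)
$c{\left(Q \right)} = - 5 Q^{3}$ ($c{\left(Q \right)} = - 5 Q Q^{2} = - 5 Q^{3}$)
$s{\left(U,j \right)} = -15$ ($s{\left(U,j \right)} = - (10 + 5) = \left(-1\right) 15 = -15$)
$t{\left(-6,0 \right)} \left(-10\right) s{\left(c{\left(G \right)},J{\left(-2,6 \right)} \right)} = \left(-3\right) \left(-10\right) \left(-15\right) = 30 \left(-15\right) = -450$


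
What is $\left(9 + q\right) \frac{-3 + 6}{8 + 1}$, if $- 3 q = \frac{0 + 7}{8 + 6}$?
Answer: $\frac{53}{18} \approx 2.9444$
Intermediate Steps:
$q = - \frac{1}{6}$ ($q = - \frac{\left(0 + 7\right) \frac{1}{8 + 6}}{3} = - \frac{7 \cdot \frac{1}{14}}{3} = \left(- \frac{1}{3}\right) \frac{1}{2} = - \frac{1}{6} \approx -0.16667$)
$\left(9 + q\right) \frac{-3 + 6}{8 + 1} = \left(9 - \frac{1}{6}\right) \frac{-3 + 6}{8 + 1} = \frac{53 \cdot \frac{3}{9}}{6} = \frac{53 \cdot 3 \cdot \frac{1}{9}}{6} = \frac{53}{6} \cdot \frac{1}{3} = \frac{53}{18}$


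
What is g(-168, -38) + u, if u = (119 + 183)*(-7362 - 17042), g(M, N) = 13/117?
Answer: -66330071/9 ≈ -7.3700e+6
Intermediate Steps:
g(M, N) = ⅑ (g(M, N) = 13*(1/117) = ⅑)
u = -7370008 (u = 302*(-24404) = -7370008)
g(-168, -38) + u = ⅑ - 7370008 = -66330071/9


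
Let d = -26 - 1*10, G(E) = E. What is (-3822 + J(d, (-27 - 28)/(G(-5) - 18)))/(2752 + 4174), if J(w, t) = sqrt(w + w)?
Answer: -1911/3463 + 3*I*sqrt(2)/3463 ≈ -0.55183 + 0.0012251*I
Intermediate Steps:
d = -36 (d = -26 - 10 = -36)
J(w, t) = sqrt(2)*sqrt(w) (J(w, t) = sqrt(2*w) = sqrt(2)*sqrt(w))
(-3822 + J(d, (-27 - 28)/(G(-5) - 18)))/(2752 + 4174) = (-3822 + sqrt(2)*sqrt(-36))/(2752 + 4174) = (-3822 + sqrt(2)*(6*I))/6926 = (-3822 + 6*I*sqrt(2))*(1/6926) = -1911/3463 + 3*I*sqrt(2)/3463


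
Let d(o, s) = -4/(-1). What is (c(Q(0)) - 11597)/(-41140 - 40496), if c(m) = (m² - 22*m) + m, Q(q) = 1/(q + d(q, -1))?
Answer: 185635/1306176 ≈ 0.14212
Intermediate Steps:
d(o, s) = 4 (d(o, s) = -4*(-1) = 4)
Q(q) = 1/(4 + q) (Q(q) = 1/(q + 4) = 1/(4 + q))
c(m) = m² - 21*m
(c(Q(0)) - 11597)/(-41140 - 40496) = ((-21 + 1/(4 + 0))/(4 + 0) - 11597)/(-41140 - 40496) = ((-21 + 1/4)/4 - 11597)/(-81636) = ((-21 + ¼)/4 - 11597)*(-1/81636) = ((¼)*(-83/4) - 11597)*(-1/81636) = (-83/16 - 11597)*(-1/81636) = -185635/16*(-1/81636) = 185635/1306176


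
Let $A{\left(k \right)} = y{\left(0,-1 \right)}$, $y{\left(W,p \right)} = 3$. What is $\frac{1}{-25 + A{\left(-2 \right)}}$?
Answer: $- \frac{1}{22} \approx -0.045455$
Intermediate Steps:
$A{\left(k \right)} = 3$
$\frac{1}{-25 + A{\left(-2 \right)}} = \frac{1}{-25 + 3} = \frac{1}{-22} = - \frac{1}{22}$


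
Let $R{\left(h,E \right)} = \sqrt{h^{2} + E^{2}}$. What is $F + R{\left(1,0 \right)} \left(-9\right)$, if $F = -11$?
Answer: $-20$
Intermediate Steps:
$R{\left(h,E \right)} = \sqrt{E^{2} + h^{2}}$
$F + R{\left(1,0 \right)} \left(-9\right) = -11 + \sqrt{0^{2} + 1^{2}} \left(-9\right) = -11 + \sqrt{0 + 1} \left(-9\right) = -11 + \sqrt{1} \left(-9\right) = -11 + 1 \left(-9\right) = -11 - 9 = -20$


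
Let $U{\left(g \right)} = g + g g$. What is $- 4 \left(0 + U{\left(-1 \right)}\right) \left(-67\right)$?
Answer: $0$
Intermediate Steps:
$U{\left(g \right)} = g + g^{2}$
$- 4 \left(0 + U{\left(-1 \right)}\right) \left(-67\right) = - 4 \left(0 - \left(1 - 1\right)\right) \left(-67\right) = - 4 \left(0 - 0\right) \left(-67\right) = - 4 \left(0 + 0\right) \left(-67\right) = \left(-4\right) 0 \left(-67\right) = 0 \left(-67\right) = 0$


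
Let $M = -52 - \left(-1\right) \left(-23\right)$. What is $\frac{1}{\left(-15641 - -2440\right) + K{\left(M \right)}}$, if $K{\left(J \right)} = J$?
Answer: $- \frac{1}{13276} \approx -7.5324 \cdot 10^{-5}$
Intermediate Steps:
$M = -75$ ($M = -52 - 23 = -75$)
$\frac{1}{\left(-15641 - -2440\right) + K{\left(M \right)}} = \frac{1}{\left(-15641 - -2440\right) - 75} = \frac{1}{\left(-15641 + 2440\right) - 75} = \frac{1}{-13201 - 75} = \frac{1}{-13276} = - \frac{1}{13276}$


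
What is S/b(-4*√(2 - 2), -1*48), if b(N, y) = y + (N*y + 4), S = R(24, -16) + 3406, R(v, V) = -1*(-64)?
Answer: -1735/22 ≈ -78.864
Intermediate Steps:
R(v, V) = 64
S = 3470 (S = 64 + 3406 = 3470)
b(N, y) = 4 + y + N*y (b(N, y) = y + (4 + N*y) = 4 + y + N*y)
S/b(-4*√(2 - 2), -1*48) = 3470/(4 - 1*48 + (-4*√(2 - 2))*(-1*48)) = 3470/(4 - 48 - 4*√0*(-48)) = 3470/(4 - 48 - 4*0*(-48)) = 3470/(4 - 48 + 0*(-48)) = 3470/(4 - 48 + 0) = 3470/(-44) = 3470*(-1/44) = -1735/22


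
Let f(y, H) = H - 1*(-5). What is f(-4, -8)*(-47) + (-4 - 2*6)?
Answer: 125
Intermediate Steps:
f(y, H) = 5 + H (f(y, H) = H + 5 = 5 + H)
f(-4, -8)*(-47) + (-4 - 2*6) = (5 - 8)*(-47) + (-4 - 2*6) = -3*(-47) + (-4 - 12) = 141 - 16 = 125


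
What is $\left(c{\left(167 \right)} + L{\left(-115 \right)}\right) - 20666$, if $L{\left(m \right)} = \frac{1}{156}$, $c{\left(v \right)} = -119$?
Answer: $- \frac{3242459}{156} \approx -20785.0$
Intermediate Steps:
$L{\left(m \right)} = \frac{1}{156}$
$\left(c{\left(167 \right)} + L{\left(-115 \right)}\right) - 20666 = \left(-119 + \frac{1}{156}\right) - 20666 = - \frac{18563}{156} - 20666 = - \frac{3242459}{156}$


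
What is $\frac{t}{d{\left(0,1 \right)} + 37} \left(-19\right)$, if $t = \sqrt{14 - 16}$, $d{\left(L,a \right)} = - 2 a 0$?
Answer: $- \frac{19 i \sqrt{2}}{37} \approx - 0.72622 i$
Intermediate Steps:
$d{\left(L,a \right)} = 0$
$t = i \sqrt{2}$ ($t = \sqrt{-2} = i \sqrt{2} \approx 1.4142 i$)
$\frac{t}{d{\left(0,1 \right)} + 37} \left(-19\right) = \frac{i \sqrt{2}}{0 + 37} \left(-19\right) = \frac{i \sqrt{2}}{37} \left(-19\right) = - \frac{19 i \sqrt{2}}{37}$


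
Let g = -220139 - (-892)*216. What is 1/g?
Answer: -1/27467 ≈ -3.6407e-5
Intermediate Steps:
g = -27467 (g = -220139 - 1*(-192672) = -220139 + 192672 = -27467)
1/g = 1/(-27467) = -1/27467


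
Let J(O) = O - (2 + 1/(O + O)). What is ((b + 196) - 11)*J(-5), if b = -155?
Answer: -207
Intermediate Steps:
J(O) = -2 + O - 1/(2*O) (J(O) = O - (2 + 1/(2*O)) = O + (-2 - 1/(2*O)) = -2 + O - 1/(2*O))
((b + 196) - 11)*J(-5) = ((-155 + 196) - 11)*(-2 - 5 - ½/(-5)) = (41 - 11)*(-2 - 5 - ½*(-⅕)) = 30*(-2 - 5 + ⅒) = 30*(-69/10) = -207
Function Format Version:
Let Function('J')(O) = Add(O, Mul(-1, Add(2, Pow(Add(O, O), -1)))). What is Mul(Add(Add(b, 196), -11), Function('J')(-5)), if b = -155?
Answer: -207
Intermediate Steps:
Function('J')(O) = Add(-2, O, Mul(Rational(-1, 2), Pow(O, -1))) (Function('J')(O) = Add(O, Mul(-1, Add(2, Pow(Mul(2, O), -1)))) = Add(O, Mul(-1, Add(2, Mul(Rational(1, 2), Pow(O, -1))))) = Add(O, Add(-2, Mul(Rational(-1, 2), Pow(O, -1)))) = Add(-2, O, Mul(Rational(-1, 2), Pow(O, -1))))
Mul(Add(Add(b, 196), -11), Function('J')(-5)) = Mul(Add(Add(-155, 196), -11), Add(-2, -5, Mul(Rational(-1, 2), Pow(-5, -1)))) = Mul(Add(41, -11), Add(-2, -5, Mul(Rational(-1, 2), Rational(-1, 5)))) = Mul(30, Add(-2, -5, Rational(1, 10))) = Mul(30, Rational(-69, 10)) = -207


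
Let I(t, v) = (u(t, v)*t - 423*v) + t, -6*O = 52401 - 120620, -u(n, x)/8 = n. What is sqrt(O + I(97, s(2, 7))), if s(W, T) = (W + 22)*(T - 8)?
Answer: I*sqrt(1931514)/6 ≈ 231.63*I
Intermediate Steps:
u(n, x) = -8*n
O = 68219/6 (O = -(52401 - 120620)/6 = -1/6*(-68219) = 68219/6 ≈ 11370.)
s(W, T) = (-8 + T)*(22 + W) (s(W, T) = (22 + W)*(-8 + T) = (-8 + T)*(22 + W))
I(t, v) = t - 423*v - 8*t**2 (I(t, v) = ((-8*t)*t - 423*v) + t = (-8*t**2 - 423*v) + t = (-423*v - 8*t**2) + t = t - 423*v - 8*t**2)
sqrt(O + I(97, s(2, 7))) = sqrt(68219/6 + (97 - 423*(-176 - 8*2 + 22*7 + 7*2) - 8*97**2)) = sqrt(68219/6 + (97 - 423*(-176 - 16 + 154 + 14) - 8*9409)) = sqrt(68219/6 + (97 - 423*(-24) - 75272)) = sqrt(68219/6 + (97 + 10152 - 75272)) = sqrt(68219/6 - 65023) = sqrt(-321919/6) = I*sqrt(1931514)/6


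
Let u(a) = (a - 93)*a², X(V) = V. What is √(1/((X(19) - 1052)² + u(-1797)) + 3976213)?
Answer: 2*√37014653505308531257288853/6102137921 ≈ 1994.0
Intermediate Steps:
u(a) = a²*(-93 + a) (u(a) = (-93 + a)*a² = a²*(-93 + a))
√(1/((X(19) - 1052)² + u(-1797)) + 3976213) = √(1/((19 - 1052)² + (-1797)²*(-93 - 1797)) + 3976213) = √(1/((-1033)² + 3229209*(-1890)) + 3976213) = √(1/(1067089 - 6103205010) + 3976213) = √(1/(-6102137921) + 3976213) = √(-1/6102137921 + 3976213) = √(24263400129273172/6102137921) = 2*√37014653505308531257288853/6102137921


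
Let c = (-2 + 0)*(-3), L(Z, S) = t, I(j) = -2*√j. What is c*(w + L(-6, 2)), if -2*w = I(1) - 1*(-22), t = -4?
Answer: -84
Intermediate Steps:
L(Z, S) = -4
w = -10 (w = -(-2*√1 - 1*(-22))/2 = -(-2*1 + 22)/2 = -(-2 + 22)/2 = -½*20 = -10)
c = 6 (c = -2*(-3) = 6)
c*(w + L(-6, 2)) = 6*(-10 - 4) = 6*(-14) = -84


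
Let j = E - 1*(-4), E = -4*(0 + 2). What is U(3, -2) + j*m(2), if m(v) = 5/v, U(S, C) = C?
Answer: -12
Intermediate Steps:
E = -8 (E = -4*2 = -8)
j = -4 (j = -8 - 1*(-4) = -8 + 4 = -4)
U(3, -2) + j*m(2) = -2 - 20/2 = -2 - 4*5/2 = -2 - 10 = -12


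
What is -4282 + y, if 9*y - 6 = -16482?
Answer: -18338/3 ≈ -6112.7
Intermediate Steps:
y = -5492/3 (y = 2/3 + (1/9)*(-16482) = 2/3 - 5494/3 = -5492/3 ≈ -1830.7)
-4282 + y = -4282 - 5492/3 = -18338/3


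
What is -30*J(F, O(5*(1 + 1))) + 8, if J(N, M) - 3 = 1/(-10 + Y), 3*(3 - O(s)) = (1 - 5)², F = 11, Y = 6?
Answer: -149/2 ≈ -74.500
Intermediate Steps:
O(s) = -7/3 (O(s) = 3 - (1 - 5)²/3 = 3 - ⅓*(-4)² = 3 - ⅓*16 = 3 - 16/3 = -7/3)
J(N, M) = 11/4 (J(N, M) = 3 + 1/(-10 + 6) = 3 + 1/(-4) = 3 - ¼ = 11/4)
-30*J(F, O(5*(1 + 1))) + 8 = -30*11/4 + 8 = -165/2 + 8 = -149/2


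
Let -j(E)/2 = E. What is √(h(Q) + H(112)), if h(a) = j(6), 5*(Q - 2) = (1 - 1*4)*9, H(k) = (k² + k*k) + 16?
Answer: 6*√697 ≈ 158.40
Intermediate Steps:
H(k) = 16 + 2*k² (H(k) = (k² + k²) + 16 = 2*k² + 16 = 16 + 2*k²)
Q = -17/5 (Q = 2 + ((1 - 1*4)*9)/5 = 2 + ((1 - 4)*9)/5 = 2 + (-3*9)/5 = 2 + (⅕)*(-27) = 2 - 27/5 = -17/5 ≈ -3.4000)
j(E) = -2*E
h(a) = -12 (h(a) = -2*6 = -12)
√(h(Q) + H(112)) = √(-12 + (16 + 2*112²)) = √(-12 + (16 + 2*12544)) = √(-12 + (16 + 25088)) = √(-12 + 25104) = √25092 = 6*√697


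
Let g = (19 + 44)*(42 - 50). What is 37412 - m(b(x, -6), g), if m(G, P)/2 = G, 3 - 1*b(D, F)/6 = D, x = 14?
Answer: 37544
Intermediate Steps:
b(D, F) = 18 - 6*D
g = -504 (g = 63*(-8) = -504)
m(G, P) = 2*G
37412 - m(b(x, -6), g) = 37412 - 2*(18 - 6*14) = 37412 - 2*(18 - 84) = 37412 - 2*(-66) = 37412 - 1*(-132) = 37412 + 132 = 37544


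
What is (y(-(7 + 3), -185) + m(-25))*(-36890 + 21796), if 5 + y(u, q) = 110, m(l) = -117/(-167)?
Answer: -266439288/167 ≈ -1.5954e+6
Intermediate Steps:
m(l) = 117/167 (m(l) = -117*(-1/167) = 117/167)
y(u, q) = 105 (y(u, q) = -5 + 110 = 105)
(y(-(7 + 3), -185) + m(-25))*(-36890 + 21796) = (105 + 117/167)*(-36890 + 21796) = (17652/167)*(-15094) = -266439288/167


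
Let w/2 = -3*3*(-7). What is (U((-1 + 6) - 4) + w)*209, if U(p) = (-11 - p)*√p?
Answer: 23826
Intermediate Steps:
U(p) = √p*(-11 - p)
w = 126 (w = 2*(-3*3*(-7)) = 2*(-9*(-7)) = 2*63 = 126)
(U((-1 + 6) - 4) + w)*209 = (√((-1 + 6) - 4)*(-11 - ((-1 + 6) - 4)) + 126)*209 = (√(5 - 4)*(-11 - (5 - 4)) + 126)*209 = (√1*(-11 - 1*1) + 126)*209 = (1*(-11 - 1) + 126)*209 = (1*(-12) + 126)*209 = (-12 + 126)*209 = 114*209 = 23826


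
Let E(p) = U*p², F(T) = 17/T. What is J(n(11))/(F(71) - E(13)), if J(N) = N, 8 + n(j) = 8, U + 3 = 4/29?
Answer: 0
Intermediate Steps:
U = -83/29 (U = -3 + 4/29 = -83/29 ≈ -2.8621)
n(j) = 0 (n(j) = -8 + 8 = 0)
E(p) = -83*p²/29
J(n(11))/(F(71) - E(13)) = 0/(17/71 - (-83)*13²/29) = 0/(17*(1/71) - (-83)*169/29) = 0/(17/71 - 1*(-14027/29)) = 0/(17/71 + 14027/29) = 0/(996410/2059) = 0*(2059/996410) = 0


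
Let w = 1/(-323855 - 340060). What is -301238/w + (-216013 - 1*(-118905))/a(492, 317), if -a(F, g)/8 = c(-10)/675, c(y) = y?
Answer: 799982429685/4 ≈ 2.0000e+11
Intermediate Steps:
w = -1/663915 (w = 1/(-663915) = -1/663915 ≈ -1.5062e-6)
a(F, g) = 16/135 (a(F, g) = -(-80)/675 = -8*(-2/135) = 16/135)
-301238/w + (-216013 - 1*(-118905))/a(492, 317) = -301238/(-1/663915) + (-216013 - 1*(-118905))/(16/135) = -301238*(-663915) + (-216013 + 118905)*(135/16) = 199996426770 - 97108*135/16 = 199996426770 - 3277395/4 = 799982429685/4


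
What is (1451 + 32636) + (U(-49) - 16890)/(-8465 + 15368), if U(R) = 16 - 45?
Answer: 235285642/6903 ≈ 34085.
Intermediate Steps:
U(R) = -29
(1451 + 32636) + (U(-49) - 16890)/(-8465 + 15368) = (1451 + 32636) + (-29 - 16890)/(-8465 + 15368) = 34087 - 16919/6903 = 235285642/6903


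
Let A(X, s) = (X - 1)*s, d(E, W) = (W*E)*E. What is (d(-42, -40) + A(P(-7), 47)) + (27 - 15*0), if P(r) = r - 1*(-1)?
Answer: -70862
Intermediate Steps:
d(E, W) = W*E² (d(E, W) = (E*W)*E = W*E²)
P(r) = 1 + r (P(r) = r + 1 = 1 + r)
A(X, s) = s*(-1 + X) (A(X, s) = (-1 + X)*s = s*(-1 + X))
(d(-42, -40) + A(P(-7), 47)) + (27 - 15*0) = (-40*(-42)² + 47*(-1 + (1 - 7))) + (27 - 15*0) = (-40*1764 + 47*(-1 - 6)) + (27 + 0) = (-70560 + 47*(-7)) + 27 = (-70560 - 329) + 27 = -70889 + 27 = -70862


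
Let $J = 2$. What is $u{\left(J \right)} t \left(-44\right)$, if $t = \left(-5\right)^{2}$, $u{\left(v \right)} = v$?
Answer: $-2200$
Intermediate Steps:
$t = 25$
$u{\left(J \right)} t \left(-44\right) = 2 \cdot 25 \left(-44\right) = 50 \left(-44\right) = -2200$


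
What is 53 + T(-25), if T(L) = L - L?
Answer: 53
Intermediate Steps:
T(L) = 0
53 + T(-25) = 53 + 0 = 53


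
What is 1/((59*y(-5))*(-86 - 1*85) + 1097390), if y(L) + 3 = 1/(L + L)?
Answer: 10/11286659 ≈ 8.8600e-7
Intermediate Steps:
y(L) = -3 + 1/(2*L) (y(L) = -3 + 1/(L + L) = -3 + 1/(2*L))
1/((59*y(-5))*(-86 - 1*85) + 1097390) = 1/((59*(-3 + (½)/(-5)))*(-86 - 1*85) + 1097390) = 1/((59*(-3 + (½)*(-⅕)))*(-86 - 85) + 1097390) = 1/((59*(-3 - ⅒))*(-171) + 1097390) = 1/((59*(-31/10))*(-171) + 1097390) = 1/(-1829/10*(-171) + 1097390) = 1/(312759/10 + 1097390) = 1/(11286659/10) = 10/11286659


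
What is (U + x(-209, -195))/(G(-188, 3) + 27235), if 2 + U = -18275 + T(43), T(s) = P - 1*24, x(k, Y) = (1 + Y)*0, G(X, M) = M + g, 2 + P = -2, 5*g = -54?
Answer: -13075/19448 ≈ -0.67231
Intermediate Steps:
g = -54/5 (g = (1/5)*(-54) = -54/5 ≈ -10.800)
P = -4 (P = -2 - 2 = -4)
G(X, M) = -54/5 + M (G(X, M) = M - 54/5 = -54/5 + M)
x(k, Y) = 0
T(s) = -28 (T(s) = -4 - 1*24 = -4 - 24 = -28)
U = -18305 (U = -2 + (-18275 - 28) = -2 - 18303 = -18305)
(U + x(-209, -195))/(G(-188, 3) + 27235) = (-18305 + 0)/((-54/5 + 3) + 27235) = -18305/(-39/5 + 27235) = -18305/136136/5 = -18305*5/136136 = -13075/19448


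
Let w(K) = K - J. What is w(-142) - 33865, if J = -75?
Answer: -33932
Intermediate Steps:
w(K) = 75 + K (w(K) = K - 1*(-75) = K + 75 = 75 + K)
w(-142) - 33865 = (75 - 142) - 33865 = -67 - 33865 = -33932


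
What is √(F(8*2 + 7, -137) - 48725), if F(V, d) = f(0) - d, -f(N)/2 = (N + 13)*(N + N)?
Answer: 2*I*√12147 ≈ 220.43*I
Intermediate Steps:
f(N) = -4*N*(13 + N) (f(N) = -2*(N + 13)*(N + N) = -2*(13 + N)*2*N = -4*N*(13 + N))
F(V, d) = -d (F(V, d) = -4*0*(13 + 0) - d = -4*0*13 - d = 0 - d = -d)
√(F(8*2 + 7, -137) - 48725) = √(-1*(-137) - 48725) = √(137 - 48725) = √(-48588) = 2*I*√12147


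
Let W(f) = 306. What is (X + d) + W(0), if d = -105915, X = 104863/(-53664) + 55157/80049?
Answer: -50408360775607/477305504 ≈ -1.0561e+5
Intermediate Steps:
X = -603803671/477305504 (X = 104863*(-1/53664) + 55157*(1/80049) = -104863/53664 + 55157/80049 = -603803671/477305504 ≈ -1.2650)
(X + d) + W(0) = (-603803671/477305504 - 105915) + 306 = -50554416259831/477305504 + 306 = -50408360775607/477305504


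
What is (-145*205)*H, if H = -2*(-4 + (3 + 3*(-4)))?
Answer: -772850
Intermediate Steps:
H = 26 (H = -2*(-4 + (3 - 12)) = -2*(-4 - 9) = -2*(-13) = 26)
(-145*205)*H = -145*205*26 = -29725*26 = -772850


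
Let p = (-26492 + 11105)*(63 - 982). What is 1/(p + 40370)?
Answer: 1/14181023 ≈ 7.0517e-8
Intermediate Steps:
p = 14140653 (p = -15387*(-919) = 14140653)
1/(p + 40370) = 1/(14140653 + 40370) = 1/14181023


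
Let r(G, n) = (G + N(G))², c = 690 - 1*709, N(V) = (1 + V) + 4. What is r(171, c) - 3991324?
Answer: -3870915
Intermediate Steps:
N(V) = 5 + V
c = -19 (c = 690 - 709 = -19)
r(G, n) = (5 + 2*G)² (r(G, n) = (G + (5 + G))² = (5 + 2*G)²)
r(171, c) - 3991324 = (5 + 2*171)² - 3991324 = (5 + 342)² - 3991324 = 347² - 3991324 = 120409 - 3991324 = -3870915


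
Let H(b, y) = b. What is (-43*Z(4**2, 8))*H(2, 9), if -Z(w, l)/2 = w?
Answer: 2752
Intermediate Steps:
Z(w, l) = -2*w
(-43*Z(4**2, 8))*H(2, 9) = -(-86)*4**2*2 = -(-86)*16*2 = -43*(-32)*2 = 1376*2 = 2752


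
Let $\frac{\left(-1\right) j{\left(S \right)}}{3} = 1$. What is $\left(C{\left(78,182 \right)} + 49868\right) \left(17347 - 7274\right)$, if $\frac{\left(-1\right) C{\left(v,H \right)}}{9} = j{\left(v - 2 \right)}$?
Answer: $502592335$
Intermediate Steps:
$j{\left(S \right)} = -3$ ($j{\left(S \right)} = \left(-3\right) 1 = -3$)
$C{\left(v,H \right)} = 27$ ($C{\left(v,H \right)} = \left(-9\right) \left(-3\right) = 27$)
$\left(C{\left(78,182 \right)} + 49868\right) \left(17347 - 7274\right) = \left(27 + 49868\right) \left(17347 - 7274\right) = 49895 \cdot 10073 = 502592335$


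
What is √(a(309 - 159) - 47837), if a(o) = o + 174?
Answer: I*√47513 ≈ 217.97*I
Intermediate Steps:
a(o) = 174 + o
√(a(309 - 159) - 47837) = √((174 + (309 - 159)) - 47837) = √((174 + 150) - 47837) = √(324 - 47837) = √(-47513) = I*√47513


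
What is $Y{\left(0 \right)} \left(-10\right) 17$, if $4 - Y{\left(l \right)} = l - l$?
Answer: $-680$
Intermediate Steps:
$Y{\left(l \right)} = 4$ ($Y{\left(l \right)} = 4 - \left(l - l\right) = 4 - 0 = 4 + 0 = 4$)
$Y{\left(0 \right)} \left(-10\right) 17 = 4 \left(-10\right) 17 = \left(-40\right) 17 = -680$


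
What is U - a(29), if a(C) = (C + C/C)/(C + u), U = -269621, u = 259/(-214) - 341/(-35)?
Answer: -75795810599/281119 ≈ -2.6962e+5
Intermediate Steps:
u = 63909/7490 (u = 259*(-1/214) - 341*(-1/35) = -259/214 + 341/35 = 63909/7490 ≈ 8.5326)
a(C) = (1 + C)/(63909/7490 + C) (a(C) = (C + C/C)/(C + 63909/7490) = (C + 1)/(63909/7490 + C) = (1 + C)/(63909/7490 + C))
U - a(29) = -269621 - 7490*(1 + 29)/(63909 + 7490*29) = -269621 - 7490*30/(63909 + 217210) = -269621 - 7490*30/281119 = -269621 - 1*224700/281119 = -269621 - 224700/281119 = -75795810599/281119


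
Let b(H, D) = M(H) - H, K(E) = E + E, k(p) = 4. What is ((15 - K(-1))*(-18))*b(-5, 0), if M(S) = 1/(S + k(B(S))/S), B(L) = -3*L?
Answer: -42840/29 ≈ -1477.2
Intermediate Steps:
M(S) = 1/(S + 4/S)
K(E) = 2*E
b(H, D) = -H + H/(4 + H²) (b(H, D) = H/(4 + H²) - H = -H + H/(4 + H²))
((15 - K(-1))*(-18))*b(-5, 0) = ((15 - 2*(-1))*(-18))*(-1*(-5) - 5/(4 + (-5)²)) = ((15 - 1*(-2))*(-18))*(5 - 5/(4 + 25)) = ((15 + 2)*(-18))*(5 - 5/29) = (17*(-18))*(5 - 5*1/29) = -306*(5 - 5/29) = -306*140/29 = -42840/29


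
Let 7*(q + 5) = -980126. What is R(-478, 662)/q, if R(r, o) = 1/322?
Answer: -1/45087406 ≈ -2.2179e-8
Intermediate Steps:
R(r, o) = 1/322
q = -140023 (q = -5 + (⅐)*(-980126) = -5 - 140018 = -140023)
R(-478, 662)/q = (1/322)/(-140023) = (1/322)*(-1/140023) = -1/45087406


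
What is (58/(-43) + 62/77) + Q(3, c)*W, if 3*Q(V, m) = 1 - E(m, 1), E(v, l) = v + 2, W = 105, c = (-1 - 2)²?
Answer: -1160650/3311 ≈ -350.54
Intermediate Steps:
c = 9 (c = (-3)² = 9)
E(v, l) = 2 + v
Q(V, m) = -⅓ - m/3 (Q(V, m) = (1 - (2 + m))/3 = (1 + (-2 - m))/3 = (-1 - m)/3 = -⅓ - m/3)
(58/(-43) + 62/77) + Q(3, c)*W = (58/(-43) + 62/77) + (-⅓ - ⅓*9)*105 = (58*(-1/43) + 62*(1/77)) + (-⅓ - 3)*105 = (-58/43 + 62/77) - 10/3*105 = -1800/3311 - 350 = -1160650/3311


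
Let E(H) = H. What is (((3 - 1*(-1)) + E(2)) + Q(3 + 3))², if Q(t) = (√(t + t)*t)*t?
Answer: 15588 + 864*√3 ≈ 17085.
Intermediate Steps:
Q(t) = √2*t^(5/2) (Q(t) = (√(2*t)*t)*t = ((√2*√t)*t)*t = (√2*t^(3/2))*t = √2*t^(5/2))
(((3 - 1*(-1)) + E(2)) + Q(3 + 3))² = (((3 - 1*(-1)) + 2) + √2*(3 + 3)^(5/2))² = (((3 + 1) + 2) + √2*6^(5/2))² = ((4 + 2) + √2*(36*√6))² = (6 + 72*√3)²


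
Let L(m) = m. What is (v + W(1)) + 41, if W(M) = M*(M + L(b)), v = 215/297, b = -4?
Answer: 11501/297 ≈ 38.724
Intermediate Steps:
v = 215/297 (v = 215*(1/297) = 215/297 ≈ 0.72391)
W(M) = M*(-4 + M) (W(M) = M*(M - 4) = M*(-4 + M))
(v + W(1)) + 41 = (215/297 + 1*(-4 + 1)) + 41 = (215/297 + 1*(-3)) + 41 = (215/297 - 3) + 41 = -676/297 + 41 = 11501/297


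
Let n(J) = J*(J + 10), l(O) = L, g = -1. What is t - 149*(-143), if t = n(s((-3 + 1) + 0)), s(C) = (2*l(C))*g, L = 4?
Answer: 21291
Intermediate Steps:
l(O) = 4
s(C) = -8 (s(C) = (2*4)*(-1) = 8*(-1) = -8)
n(J) = J*(10 + J)
t = -16 (t = -8*(10 - 8) = -8*2 = -16)
t - 149*(-143) = -16 - 149*(-143) = -16 + 21307 = 21291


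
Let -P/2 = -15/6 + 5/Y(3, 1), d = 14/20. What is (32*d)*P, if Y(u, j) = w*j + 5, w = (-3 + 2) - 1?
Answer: 112/3 ≈ 37.333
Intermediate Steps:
w = -2 (w = -1 - 1 = -2)
Y(u, j) = 5 - 2*j (Y(u, j) = -2*j + 5 = 5 - 2*j)
d = 7/10 (d = 14*(1/20) = 7/10 ≈ 0.70000)
P = 5/3 (P = -2*(-15/6 + 5/(5 - 2*1)) = -2*(-15*⅙ + 5/(5 - 2)) = -2*(-5/2 + 5/3) = -2*(-⅚) = 5/3 ≈ 1.6667)
(32*d)*P = (32*(7/10))*(5/3) = (112/5)*(5/3) = 112/3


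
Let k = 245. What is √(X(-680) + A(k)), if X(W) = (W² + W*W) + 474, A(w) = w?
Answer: √925519 ≈ 962.04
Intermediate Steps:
X(W) = 474 + 2*W² (X(W) = (W² + W²) + 474 = 2*W² + 474 = 474 + 2*W²)
√(X(-680) + A(k)) = √((474 + 2*(-680)²) + 245) = √((474 + 2*462400) + 245) = √((474 + 924800) + 245) = √(925274 + 245) = √925519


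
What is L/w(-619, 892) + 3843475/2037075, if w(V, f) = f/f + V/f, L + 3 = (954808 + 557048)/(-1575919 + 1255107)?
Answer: -13864486697129/594701475459 ≈ -23.313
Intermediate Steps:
L = -618573/80203 (L = -3 + (954808 + 557048)/(-1575919 + 1255107) = -3 + 1511856/(-320812) = -3 + 1511856*(-1/320812) = -3 - 377964/80203 = -618573/80203 ≈ -7.7126)
w(V, f) = 1 + V/f
L/w(-619, 892) + 3843475/2037075 = -618573*892/(-619 + 892)/80203 + 3843475/2037075 = -618573/(80203*((1/892)*273)) + 3843475*(1/2037075) = -618573/(80203*273/892) + 153739/81483 = -618573/80203*892/273 + 153739/81483 = -183922372/7298473 + 153739/81483 = -13864486697129/594701475459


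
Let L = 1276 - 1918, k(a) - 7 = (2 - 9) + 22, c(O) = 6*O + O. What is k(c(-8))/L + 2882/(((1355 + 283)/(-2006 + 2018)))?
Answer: 205249/9737 ≈ 21.079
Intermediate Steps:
c(O) = 7*O
k(a) = 22 (k(a) = 7 + ((2 - 9) + 22) = 7 + (-7 + 22) = 7 + 15 = 22)
L = -642
k(c(-8))/L + 2882/(((1355 + 283)/(-2006 + 2018))) = 22/(-642) + 2882/(((1355 + 283)/(-2006 + 2018))) = 22*(-1/642) + 2882/((1638/12)) = -11/321 + 2882/((1638*(1/12))) = -11/321 + 2882/(273/2) = -11/321 + 2882*(2/273) = -11/321 + 5764/273 = 205249/9737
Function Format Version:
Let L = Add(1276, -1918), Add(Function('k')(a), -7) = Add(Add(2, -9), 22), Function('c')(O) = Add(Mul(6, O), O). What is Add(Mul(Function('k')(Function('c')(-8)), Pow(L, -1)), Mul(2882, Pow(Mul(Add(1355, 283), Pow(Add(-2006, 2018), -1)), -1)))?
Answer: Rational(205249, 9737) ≈ 21.079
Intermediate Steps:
Function('c')(O) = Mul(7, O)
Function('k')(a) = 22 (Function('k')(a) = Add(7, Add(Add(2, -9), 22)) = Add(7, Add(-7, 22)) = Add(7, 15) = 22)
L = -642
Add(Mul(Function('k')(Function('c')(-8)), Pow(L, -1)), Mul(2882, Pow(Mul(Add(1355, 283), Pow(Add(-2006, 2018), -1)), -1))) = Add(Mul(22, Pow(-642, -1)), Mul(2882, Pow(Mul(Add(1355, 283), Pow(Add(-2006, 2018), -1)), -1))) = Add(Mul(22, Rational(-1, 642)), Mul(2882, Pow(Mul(1638, Pow(12, -1)), -1))) = Add(Rational(-11, 321), Mul(2882, Pow(Mul(1638, Rational(1, 12)), -1))) = Add(Rational(-11, 321), Mul(2882, Pow(Rational(273, 2), -1))) = Add(Rational(-11, 321), Mul(2882, Rational(2, 273))) = Add(Rational(-11, 321), Rational(5764, 273)) = Rational(205249, 9737)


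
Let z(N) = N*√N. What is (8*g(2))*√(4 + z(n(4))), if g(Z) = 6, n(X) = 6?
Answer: 48*√(4 + 6*√6) ≈ 207.55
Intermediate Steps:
z(N) = N^(3/2)
(8*g(2))*√(4 + z(n(4))) = (8*6)*√(4 + 6^(3/2)) = 48*√(4 + 6*√6)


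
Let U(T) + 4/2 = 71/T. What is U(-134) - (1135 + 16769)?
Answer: -2399475/134 ≈ -17907.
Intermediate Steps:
U(T) = -2 + 71/T
U(-134) - (1135 + 16769) = (-2 + 71/(-134)) - (1135 + 16769) = (-2 + 71*(-1/134)) - 1*17904 = (-2 - 71/134) - 17904 = -339/134 - 17904 = -2399475/134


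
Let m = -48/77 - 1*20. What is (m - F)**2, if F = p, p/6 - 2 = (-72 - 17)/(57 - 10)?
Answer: 5920686916/13097161 ≈ 452.06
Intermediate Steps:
p = 30/47 (p = 12 + 6*((-72 - 17)/(57 - 10)) = 12 + 6*(-89/47) = 12 - 534/47 = 30/47 ≈ 0.63830)
F = 30/47 ≈ 0.63830
m = -1588/77 (m = -48*1/77 - 20 = -48/77 - 20 = -1588/77 ≈ -20.623)
(m - F)**2 = (-1588/77 - 1*30/47)**2 = (-1588/77 - 30/47)**2 = (-76946/3619)**2 = 5920686916/13097161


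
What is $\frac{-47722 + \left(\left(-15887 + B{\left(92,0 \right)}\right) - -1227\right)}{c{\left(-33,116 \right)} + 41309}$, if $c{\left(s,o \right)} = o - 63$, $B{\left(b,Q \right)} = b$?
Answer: $- \frac{31145}{20681} \approx -1.506$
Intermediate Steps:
$c{\left(s,o \right)} = -63 + o$ ($c{\left(s,o \right)} = o - 63 = -63 + o$)
$\frac{-47722 + \left(\left(-15887 + B{\left(92,0 \right)}\right) - -1227\right)}{c{\left(-33,116 \right)} + 41309} = \frac{-47722 + \left(\left(-15887 + 92\right) - -1227\right)}{\left(-63 + 116\right) + 41309} = \frac{-47722 + \left(-15795 + \left(-3255 + 4482\right)\right)}{53 + 41309} = \frac{-47722 + \left(-15795 + 1227\right)}{41362} = \left(-47722 - 14568\right) \frac{1}{41362} = \left(-62290\right) \frac{1}{41362} = - \frac{31145}{20681}$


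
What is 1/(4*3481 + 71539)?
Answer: 1/85463 ≈ 1.1701e-5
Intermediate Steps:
1/(4*3481 + 71539) = 1/(13924 + 71539) = 1/85463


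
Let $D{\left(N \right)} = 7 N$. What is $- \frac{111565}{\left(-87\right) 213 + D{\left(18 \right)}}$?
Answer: $\frac{22313}{3681} \approx 6.0617$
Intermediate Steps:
$- \frac{111565}{\left(-87\right) 213 + D{\left(18 \right)}} = - \frac{111565}{\left(-87\right) 213 + 7 \cdot 18} = - \frac{111565}{-18531 + 126} = - \frac{111565}{-18405} = \left(-111565\right) \left(- \frac{1}{18405}\right) = \frac{22313}{3681}$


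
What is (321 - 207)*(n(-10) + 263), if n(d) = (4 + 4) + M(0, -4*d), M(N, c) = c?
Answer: 35454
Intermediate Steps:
n(d) = 8 - 4*d (n(d) = (4 + 4) - 4*d = 8 - 4*d)
(321 - 207)*(n(-10) + 263) = (321 - 207)*((8 - 4*(-10)) + 263) = 114*((8 + 40) + 263) = 114*(48 + 263) = 114*311 = 35454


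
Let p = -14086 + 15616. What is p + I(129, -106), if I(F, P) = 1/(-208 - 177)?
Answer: 589049/385 ≈ 1530.0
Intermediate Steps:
I(F, P) = -1/385 (I(F, P) = 1/(-385) = -1/385)
p = 1530
p + I(129, -106) = 1530 - 1/385 = 589049/385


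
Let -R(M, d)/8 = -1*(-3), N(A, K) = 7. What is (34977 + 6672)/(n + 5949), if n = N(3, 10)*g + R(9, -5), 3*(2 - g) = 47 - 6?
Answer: 124947/17530 ≈ 7.1276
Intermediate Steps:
R(M, d) = -24 (R(M, d) = -(-8)*(-3) = -8*3 = -24)
g = -35/3 (g = 2 - (47 - 6)/3 = 2 - ⅓*41 = 2 - 41/3 = -35/3 ≈ -11.667)
n = -317/3 (n = 7*(-35/3) - 24 = -245/3 - 24 = -317/3 ≈ -105.67)
(34977 + 6672)/(n + 5949) = (34977 + 6672)/(-317/3 + 5949) = 41649/(17530/3) = 41649*(3/17530) = 124947/17530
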